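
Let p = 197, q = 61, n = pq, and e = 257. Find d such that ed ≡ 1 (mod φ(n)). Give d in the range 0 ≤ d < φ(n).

10433

φ(n) = (p−1)(q−1) = 196·60 = 11760.
Need d with 257·d ≡ 1 (mod 11760). Apply the extended Euclidean algorithm:
11760 = 45×257 + 195
257 = 1×195 + 62
195 = 3×62 + 9
62 = 6×9 + 8
9 = 1×8 + 1
8 = 8×1 + 0
Back-substitute:
1 = 9 − 8
1 = −62 + 7·9
1 = 7·195 − 22·62
1 = −22·257 + 29·195
1 = 29·11760 − 1327·257
So 257·(-1327) ≡ 1 (mod 11760), hence d ≡ -1327 ≡ 10433 (mod 11760).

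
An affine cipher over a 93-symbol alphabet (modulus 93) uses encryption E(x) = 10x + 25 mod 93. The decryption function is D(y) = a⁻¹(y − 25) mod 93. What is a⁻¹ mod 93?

Extended Euclidean algorithm:
93 = 9×10 + 3
10 = 3×3 + 1
3 = 3×1 + 0
The gcd is 1. Working backward:
1 = 10 − 3·3
1 = −3·93 + 28·10
So 10·28 ≡ 1 (mod 93).

28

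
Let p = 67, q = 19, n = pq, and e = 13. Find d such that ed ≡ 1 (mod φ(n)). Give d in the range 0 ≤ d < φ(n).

457

φ(n) = (p−1)(q−1) = 66·18 = 1188.
Need d with 13·d ≡ 1 (mod 1188). Apply the extended Euclidean algorithm:
1188 = 91×13 + 5
13 = 2×5 + 3
5 = 1×3 + 2
3 = 1×2 + 1
2 = 2×1 + 0
Back-substitute:
1 = 3 − 2
1 = −5 + 2·3
1 = 2·13 − 5·5
1 = −5·1188 + 457·13
So 13·457 ≡ 1 (mod 1188), hence d = 457.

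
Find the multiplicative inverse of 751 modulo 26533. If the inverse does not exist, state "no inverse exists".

7596

Run Euclid on (26533, 751):
26533 = 35×751 + 248
751 = 3×248 + 7
248 = 35×7 + 3
7 = 2×3 + 1
3 = 3×1 + 0
The gcd is 1. Working backward:
1 = 7 − 2·3
1 = −2·248 + 71·7
1 = 71·751 − 215·248
1 = −215·26533 + 7596·751
So 751·7596 ≡ 1 (mod 26533).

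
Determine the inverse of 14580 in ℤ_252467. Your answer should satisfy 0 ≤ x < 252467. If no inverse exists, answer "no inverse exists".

Extended Euclidean algorithm:
252467 = 17×14580 + 4607
14580 = 3×4607 + 759
4607 = 6×759 + 53
759 = 14×53 + 17
53 = 3×17 + 2
17 = 8×2 + 1
2 = 2×1 + 0
Since gcd(14580, 252467) = 1, back-substitute to write 1 as a combination:
1 = 17 − 8·2
1 = −8·53 + 25·17
1 = 25·759 − 358·53
1 = −358·4607 + 2173·759
1 = 2173·14580 − 6877·4607
1 = −6877·252467 + 119082·14580
So 14580·119082 ≡ 1 (mod 252467).

119082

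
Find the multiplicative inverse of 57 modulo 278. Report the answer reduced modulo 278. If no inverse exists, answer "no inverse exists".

239

Run Euclid on (278, 57):
278 = 4·57 + 50
57 = 1·50 + 7
50 = 7·7 + 1
7 = 7·1 + 0
gcd = 1, so the inverse exists. Back-substitute:
1 = 50 − 7·7
1 = −7·57 + 8·50
1 = 8·278 − 39·57
Thus 57·(-39) ≡ 1 (mod 278); reducing, -39 mod 278 = 239.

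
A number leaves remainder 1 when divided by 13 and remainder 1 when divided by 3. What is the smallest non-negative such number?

Write x = 1 + 13·k. Then 13·k ≡ 1 − 1 ≡ 0 (mod 3).
Need 13⁻¹ mod 3. Extended Euclid on (3, 1):
3 = 3·1 + 0
13⁻¹ ≡ 1 (mod 3), so k ≡ 1·0 ≡ 0 (mod 3).
x = 1 + 13·0 = 1.

1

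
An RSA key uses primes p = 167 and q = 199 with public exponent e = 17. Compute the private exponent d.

23201

φ(n) = (p−1)(q−1) = 166·198 = 32868.
Need d with 17·d ≡ 1 (mod 32868). Apply the extended Euclidean algorithm:
32868 = 1933×17 + 7
17 = 2×7 + 3
7 = 2×3 + 1
3 = 3×1 + 0
Back-substitute:
1 = 7 − 2·3
1 = −2·17 + 5·7
1 = 5·32868 − 9667·17
So 17·(-9667) ≡ 1 (mod 32868), hence d ≡ -9667 ≡ 23201 (mod 32868).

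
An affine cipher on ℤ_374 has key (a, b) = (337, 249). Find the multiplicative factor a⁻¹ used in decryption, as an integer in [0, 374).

283

Extended Euclidean algorithm:
374 = 1·337 + 37
337 = 9·37 + 4
37 = 9·4 + 1
4 = 4·1 + 0
Since gcd(337, 374) = 1, back-substitute to write 1 as a combination:
1 = 37 − 9·4
1 = −9·337 + 82·37
1 = 82·374 − 91·337
Hence 337⁻¹ ≡ -91 ≡ 283 (mod 374).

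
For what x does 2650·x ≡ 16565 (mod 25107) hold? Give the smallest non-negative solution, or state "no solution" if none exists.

16160

First find gcd(2650, 25107):
25107 = 9×2650 + 1257
2650 = 2×1257 + 136
1257 = 9×136 + 33
136 = 4×33 + 4
33 = 8×4 + 1
4 = 4×1 + 0
gcd = 1, so a unique solution mod 25107 exists.
Back-substitute for the Bézout coefficients:
1 = 33 − 8·4
1 = −8·136 + 33·33
1 = 33·1257 − 305·136
1 = −305·2650 + 643·1257
1 = 643·25107 − 6092·2650
So 2650·(-6092) ≡ 1 (mod 25107), giving 2650⁻¹ ≡ 19015.
x ≡ 2650⁻¹·16565 ≡ 19015·16565 ≡ 16160 (mod 25107).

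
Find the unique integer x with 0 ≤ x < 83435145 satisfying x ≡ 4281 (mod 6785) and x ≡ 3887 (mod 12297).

458876

Write x = 4281 + 6785·k. Then 6785·k ≡ 3887 − 4281 ≡ 11903 (mod 12297).
Need 6785⁻¹ mod 12297. Extended Euclid on (12297, 6785):
12297 = 1×6785 + 5512
6785 = 1×5512 + 1273
5512 = 4×1273 + 420
1273 = 3×420 + 13
420 = 32×13 + 4
13 = 3×4 + 1
4 = 4×1 + 0
Back-substitute:
1 = 13 − 3·4
1 = −3·420 + 97·13
1 = 97·1273 − 294·420
1 = −294·5512 + 1273·1273
1 = 1273·6785 − 1567·5512
1 = −1567·12297 + 2840·6785
6785⁻¹ ≡ 2840 (mod 12297), so k ≡ 2840·11903 ≡ 67 (mod 12297).
x = 4281 + 6785·67 = 458876.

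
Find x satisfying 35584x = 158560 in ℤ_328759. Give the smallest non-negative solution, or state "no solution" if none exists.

173549

First find gcd(35584, 328759):
328759 = 9*35584 + 8503
35584 = 4*8503 + 1572
8503 = 5*1572 + 643
1572 = 2*643 + 286
643 = 2*286 + 71
286 = 4*71 + 2
71 = 35*2 + 1
2 = 2*1 + 0
gcd = 1, so a unique solution mod 328759 exists.
Back-substitute for the Bézout coefficients:
1 = 71 − 35·2
1 = −35·286 + 141·71
1 = 141·643 − 317·286
1 = −317·1572 + 775·643
1 = 775·8503 − 4192·1572
1 = −4192·35584 + 17543·8503
1 = 17543·328759 − 162079·35584
So 35584·(-162079) ≡ 1 (mod 328759), giving 35584⁻¹ ≡ 166680.
x ≡ 35584⁻¹·158560 ≡ 166680·158560 ≡ 173549 (mod 328759).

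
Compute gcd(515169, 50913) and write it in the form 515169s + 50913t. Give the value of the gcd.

9

Apply Euclid's algorithm to 515169 and 50913:
515169 = 10·50913 + 6039
50913 = 8·6039 + 2601
6039 = 2·2601 + 837
2601 = 3·837 + 90
837 = 9·90 + 27
90 = 3·27 + 9
27 = 3·9 + 0
gcd(515169, 50913) = 9.
Back-substituting:
9 = 90 − 3·27
9 = −3·837 + 28·90
9 = 28·2601 − 87·837
9 = −87·6039 + 202·2601
9 = 202·50913 − 1703·6039
9 = −1703·515169 + 17232·50913
So 9 = (-1703)·515169 + (17232)·50913.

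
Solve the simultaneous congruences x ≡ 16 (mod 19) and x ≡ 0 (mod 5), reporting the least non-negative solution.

Write x = 16 + 19·k. Then 19·k ≡ 0 − 16 ≡ 4 (mod 5).
Need 19⁻¹ mod 5. Extended Euclid on (5, 4):
5 = 1×4 + 1
4 = 4×1 + 0
Back-substitute:
1 = 5 − 4
19⁻¹ ≡ 4 (mod 5), so k ≡ 4·4 ≡ 1 (mod 5).
x = 16 + 19·1 = 35.

35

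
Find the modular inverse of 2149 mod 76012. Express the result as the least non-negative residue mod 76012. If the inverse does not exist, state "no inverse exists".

gcd(76012, 2149) by repeated division:
76012 = 35·2149 + 797
2149 = 2·797 + 555
797 = 1·555 + 242
555 = 2·242 + 71
242 = 3·71 + 29
71 = 2·29 + 13
29 = 2·13 + 3
13 = 4·3 + 1
3 = 3·1 + 0
gcd = 1, so the inverse exists. Back-substitute:
1 = 13 − 4·3
1 = −4·29 + 9·13
1 = 9·71 − 22·29
1 = −22·242 + 75·71
1 = 75·555 − 172·242
1 = −172·797 + 247·555
1 = 247·2149 − 666·797
1 = −666·76012 + 23557·2149
So 2149·23557 ≡ 1 (mod 76012).

23557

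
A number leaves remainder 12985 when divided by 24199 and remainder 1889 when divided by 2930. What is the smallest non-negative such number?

Write x = 12985 + 24199·k. Then 24199·k ≡ 1889 − 12985 ≡ 624 (mod 2930).
Need 24199⁻¹ mod 2930. Extended Euclid on (2930, 759):
2930 = 3*759 + 653
759 = 1*653 + 106
653 = 6*106 + 17
106 = 6*17 + 4
17 = 4*4 + 1
4 = 4*1 + 0
Back-substitute:
1 = 17 − 4·4
1 = −4·106 + 25·17
1 = 25·653 − 154·106
1 = −154·759 + 179·653
1 = 179·2930 − 691·759
24199⁻¹ ≡ 2239 (mod 2930), so k ≡ 2239·624 ≡ 2456 (mod 2930).
x = 12985 + 24199·2456 = 59445729.

59445729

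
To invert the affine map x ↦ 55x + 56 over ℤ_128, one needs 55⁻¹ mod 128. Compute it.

Run Euclid on (128, 55):
128 = 2·55 + 18
55 = 3·18 + 1
18 = 18·1 + 0
The gcd is 1. Working backward:
1 = 55 − 3·18
1 = −3·128 + 7·55
So 55·7 ≡ 1 (mod 128).

7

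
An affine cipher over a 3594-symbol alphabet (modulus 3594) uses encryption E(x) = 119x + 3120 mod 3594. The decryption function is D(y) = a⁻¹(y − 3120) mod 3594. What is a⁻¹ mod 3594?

3443

gcd(3594, 119) by repeated division:
3594 = 30*119 + 24
119 = 4*24 + 23
24 = 1*23 + 1
23 = 23*1 + 0
gcd = 1, so the inverse exists. Back-substitute:
1 = 24 − 23
1 = −119 + 5·24
1 = 5·3594 − 151·119
Thus 119·(-151) ≡ 1 (mod 3594); reducing, -151 mod 3594 = 3443.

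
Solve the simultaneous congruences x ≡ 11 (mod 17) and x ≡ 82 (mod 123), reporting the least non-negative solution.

Write x = 11 + 17·k. Then 17·k ≡ 82 − 11 ≡ 71 (mod 123).
Need 17⁻¹ mod 123. Extended Euclid on (123, 17):
123 = 7×17 + 4
17 = 4×4 + 1
4 = 4×1 + 0
Back-substitute:
1 = 17 − 4·4
1 = −4·123 + 29·17
17⁻¹ ≡ 29 (mod 123), so k ≡ 29·71 ≡ 91 (mod 123).
x = 11 + 17·91 = 1558.

1558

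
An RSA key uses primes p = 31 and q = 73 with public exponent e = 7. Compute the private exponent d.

φ(n) = (p−1)(q−1) = 30·72 = 2160.
Need d with 7·d ≡ 1 (mod 2160). Apply the extended Euclidean algorithm:
2160 = 308×7 + 4
7 = 1×4 + 3
4 = 1×3 + 1
3 = 3×1 + 0
Back-substitute:
1 = 4 − 3
1 = −7 + 2·4
1 = 2·2160 − 617·7
So 7·(-617) ≡ 1 (mod 2160), hence d ≡ -617 ≡ 1543 (mod 2160).

1543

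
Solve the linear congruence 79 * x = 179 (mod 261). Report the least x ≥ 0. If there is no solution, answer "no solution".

First find gcd(79, 261):
261 = 3·79 + 24
79 = 3·24 + 7
24 = 3·7 + 3
7 = 2·3 + 1
3 = 3·1 + 0
gcd = 1, so a unique solution mod 261 exists.
Back-substitute for the Bézout coefficients:
1 = 7 − 2·3
1 = −2·24 + 7·7
1 = 7·79 − 23·24
1 = −23·261 + 76·79
So 79·(76) ≡ 1 (mod 261), giving 79⁻¹ ≡ 76.
x ≡ 79⁻¹·179 ≡ 76·179 ≡ 32 (mod 261).

32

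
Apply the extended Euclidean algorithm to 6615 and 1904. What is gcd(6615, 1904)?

Apply Euclid's algorithm to 6615 and 1904:
6615 = 3·1904 + 903
1904 = 2·903 + 98
903 = 9·98 + 21
98 = 4·21 + 14
21 = 1·14 + 7
14 = 2·7 + 0
gcd(6615, 1904) = 7.
Working backward:
7 = 21 − 14
7 = −98 + 5·21
7 = 5·903 − 46·98
7 = −46·1904 + 97·903
7 = 97·6615 − 337·1904
So 7 = (97)·6615 + (-337)·1904.

7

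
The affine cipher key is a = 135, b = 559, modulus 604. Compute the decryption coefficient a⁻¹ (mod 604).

519

Run Euclid on (604, 135):
604 = 4*135 + 64
135 = 2*64 + 7
64 = 9*7 + 1
7 = 7*1 + 0
The gcd is 1. Working backward:
1 = 64 − 9·7
1 = −9·135 + 19·64
1 = 19·604 − 85·135
So 135·(-85) ≡ 1 (mod 604), and -85 ≡ 519 (mod 604).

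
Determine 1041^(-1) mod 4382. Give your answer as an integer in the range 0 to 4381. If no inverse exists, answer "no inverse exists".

2593

Extended Euclidean algorithm:
4382 = 4·1041 + 218
1041 = 4·218 + 169
218 = 1·169 + 49
169 = 3·49 + 22
49 = 2·22 + 5
22 = 4·5 + 2
5 = 2·2 + 1
2 = 2·1 + 0
Since gcd(1041, 4382) = 1, back-substitute to write 1 as a combination:
1 = 5 − 2·2
1 = −2·22 + 9·5
1 = 9·49 − 20·22
1 = −20·169 + 69·49
1 = 69·218 − 89·169
1 = −89·1041 + 425·218
1 = 425·4382 − 1789·1041
Thus 1041·(-1789) ≡ 1 (mod 4382); reducing, -1789 mod 4382 = 2593.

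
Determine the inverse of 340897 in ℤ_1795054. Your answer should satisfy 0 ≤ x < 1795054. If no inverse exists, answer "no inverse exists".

gcd(1795054, 340897) by repeated division:
1795054 = 5·340897 + 90569
340897 = 3·90569 + 69190
90569 = 1·69190 + 21379
69190 = 3·21379 + 5053
21379 = 4·5053 + 1167
5053 = 4·1167 + 385
1167 = 3·385 + 12
385 = 32·12 + 1
12 = 12·1 + 0
Since gcd(340897, 1795054) = 1, back-substitute to write 1 as a combination:
1 = 385 − 32·12
1 = −32·1167 + 97·385
1 = 97·5053 − 420·1167
1 = −420·21379 + 1777·5053
1 = 1777·69190 − 5751·21379
1 = −5751·90569 + 7528·69190
1 = 7528·340897 − 28335·90569
1 = −28335·1795054 + 149203·340897
So 340897·149203 ≡ 1 (mod 1795054).

149203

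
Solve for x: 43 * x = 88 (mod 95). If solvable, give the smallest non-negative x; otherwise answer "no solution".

First find gcd(43, 95):
95 = 2·43 + 9
43 = 4·9 + 7
9 = 1·7 + 2
7 = 3·2 + 1
2 = 2·1 + 0
gcd = 1, so a unique solution mod 95 exists.
Back-substitute for the Bézout coefficients:
1 = 7 − 3·2
1 = −3·9 + 4·7
1 = 4·43 − 19·9
1 = −19·95 + 42·43
So 43·(42) ≡ 1 (mod 95), giving 43⁻¹ ≡ 42.
x ≡ 43⁻¹·88 ≡ 42·88 ≡ 86 (mod 95).

86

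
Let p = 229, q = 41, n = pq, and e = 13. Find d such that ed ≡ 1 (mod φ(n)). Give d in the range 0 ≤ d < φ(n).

φ(n) = (p−1)(q−1) = 228·40 = 9120.
Need d with 13·d ≡ 1 (mod 9120). Apply the extended Euclidean algorithm:
9120 = 701×13 + 7
13 = 1×7 + 6
7 = 1×6 + 1
6 = 6×1 + 0
Back-substitute:
1 = 7 − 6
1 = −13 + 2·7
1 = 2·9120 − 1403·13
So 13·(-1403) ≡ 1 (mod 9120), hence d ≡ -1403 ≡ 7717 (mod 9120).

7717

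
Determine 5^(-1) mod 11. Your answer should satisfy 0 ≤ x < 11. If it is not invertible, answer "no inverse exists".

Run Euclid on (11, 5):
11 = 2·5 + 1
5 = 5·1 + 0
gcd = 1, so the inverse exists. Back-substitute:
1 = 11 − 2·5
So 5·(-2) ≡ 1 (mod 11), and -2 ≡ 9 (mod 11).

9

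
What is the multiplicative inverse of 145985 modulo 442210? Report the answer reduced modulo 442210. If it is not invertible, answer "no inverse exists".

Euclidean algorithm on 442210, 145985:
442210 = 3×145985 + 4255
145985 = 34×4255 + 1315
4255 = 3×1315 + 310
1315 = 4×310 + 75
310 = 4×75 + 10
75 = 7×10 + 5
10 = 2×5 + 0
Since gcd = 5 > 1, 145985 is not a unit mod 442210.

no inverse exists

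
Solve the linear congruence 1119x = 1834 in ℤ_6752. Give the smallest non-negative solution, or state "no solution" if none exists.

First find gcd(1119, 6752):
6752 = 6·1119 + 38
1119 = 29·38 + 17
38 = 2·17 + 4
17 = 4·4 + 1
4 = 4·1 + 0
gcd = 1, so a unique solution mod 6752 exists.
Back-substitute for the Bézout coefficients:
1 = 17 − 4·4
1 = −4·38 + 9·17
1 = 9·1119 − 265·38
1 = −265·6752 + 1599·1119
So 1119·(1599) ≡ 1 (mod 6752), giving 1119⁻¹ ≡ 1599.
x ≡ 1119⁻¹·1834 ≡ 1599·1834 ≡ 2198 (mod 6752).

2198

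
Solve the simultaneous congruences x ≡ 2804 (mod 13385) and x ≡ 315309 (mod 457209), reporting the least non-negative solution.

2044039539

Write x = 2804 + 13385·k. Then 13385·k ≡ 315309 − 2804 ≡ 312505 (mod 457209).
Need 13385⁻¹ mod 457209. Extended Euclid on (457209, 13385):
457209 = 34·13385 + 2119
13385 = 6·2119 + 671
2119 = 3·671 + 106
671 = 6·106 + 35
106 = 3·35 + 1
35 = 35·1 + 0
Back-substitute:
1 = 106 − 3·35
1 = −3·671 + 19·106
1 = 19·2119 − 60·671
1 = −60·13385 + 379·2119
1 = 379·457209 − 12946·13385
13385⁻¹ ≡ 444263 (mod 457209), so k ≡ 444263·312505 ≡ 152711 (mod 457209).
x = 2804 + 13385·152711 = 2044039539.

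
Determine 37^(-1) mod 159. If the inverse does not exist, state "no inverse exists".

43

Apply the Euclidean algorithm to 159 and 37:
159 = 4×37 + 11
37 = 3×11 + 4
11 = 2×4 + 3
4 = 1×3 + 1
3 = 3×1 + 0
Since gcd(37, 159) = 1, back-substitute to write 1 as a combination:
1 = 4 − 3
1 = −11 + 3·4
1 = 3·37 − 10·11
1 = −10·159 + 43·37
So 37·43 ≡ 1 (mod 159).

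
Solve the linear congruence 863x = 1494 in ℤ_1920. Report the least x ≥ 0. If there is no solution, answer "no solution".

First find gcd(863, 1920):
1920 = 2×863 + 194
863 = 4×194 + 87
194 = 2×87 + 20
87 = 4×20 + 7
20 = 2×7 + 6
7 = 1×6 + 1
6 = 6×1 + 0
gcd = 1, so a unique solution mod 1920 exists.
Back-substitute for the Bézout coefficients:
1 = 7 − 6
1 = −20 + 3·7
1 = 3·87 − 13·20
1 = −13·194 + 29·87
1 = 29·863 − 129·194
1 = −129·1920 + 287·863
So 863·(287) ≡ 1 (mod 1920), giving 863⁻¹ ≡ 287.
x ≡ 863⁻¹·1494 ≡ 287·1494 ≡ 618 (mod 1920).

618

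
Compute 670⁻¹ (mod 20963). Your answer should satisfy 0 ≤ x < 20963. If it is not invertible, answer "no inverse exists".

7603

Apply the Euclidean algorithm to 20963 and 670:
20963 = 31*670 + 193
670 = 3*193 + 91
193 = 2*91 + 11
91 = 8*11 + 3
11 = 3*3 + 2
3 = 1*2 + 1
2 = 2*1 + 0
The gcd is 1. Working backward:
1 = 3 − 2
1 = −11 + 4·3
1 = 4·91 − 33·11
1 = −33·193 + 70·91
1 = 70·670 − 243·193
1 = −243·20963 + 7603·670
So 670·7603 ≡ 1 (mod 20963).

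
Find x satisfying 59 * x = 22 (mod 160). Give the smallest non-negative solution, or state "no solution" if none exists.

98

First find gcd(59, 160):
160 = 2*59 + 42
59 = 1*42 + 17
42 = 2*17 + 8
17 = 2*8 + 1
8 = 8*1 + 0
gcd = 1, so a unique solution mod 160 exists.
Back-substitute for the Bézout coefficients:
1 = 17 − 2·8
1 = −2·42 + 5·17
1 = 5·59 − 7·42
1 = −7·160 + 19·59
So 59·(19) ≡ 1 (mod 160), giving 59⁻¹ ≡ 19.
x ≡ 59⁻¹·22 ≡ 19·22 ≡ 98 (mod 160).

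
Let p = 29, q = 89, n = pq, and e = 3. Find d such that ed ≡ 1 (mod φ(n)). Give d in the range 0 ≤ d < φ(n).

1643

φ(n) = (p−1)(q−1) = 28·88 = 2464.
Need d with 3·d ≡ 1 (mod 2464). Apply the extended Euclidean algorithm:
2464 = 821·3 + 1
3 = 3·1 + 0
Back-substitute:
1 = 2464 − 821·3
So 3·(-821) ≡ 1 (mod 2464), hence d ≡ -821 ≡ 1643 (mod 2464).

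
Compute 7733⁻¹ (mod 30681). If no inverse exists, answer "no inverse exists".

8312

gcd(30681, 7733) by repeated division:
30681 = 3×7733 + 7482
7733 = 1×7482 + 251
7482 = 29×251 + 203
251 = 1×203 + 48
203 = 4×48 + 11
48 = 4×11 + 4
11 = 2×4 + 3
4 = 1×3 + 1
3 = 3×1 + 0
Since gcd(7733, 30681) = 1, back-substitute to write 1 as a combination:
1 = 4 − 3
1 = −11 + 3·4
1 = 3·48 − 13·11
1 = −13·203 + 55·48
1 = 55·251 − 68·203
1 = −68·7482 + 2027·251
1 = 2027·7733 − 2095·7482
1 = −2095·30681 + 8312·7733
So 7733·8312 ≡ 1 (mod 30681).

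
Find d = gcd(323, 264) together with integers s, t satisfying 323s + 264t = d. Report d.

1

Apply Euclid's algorithm to 323 and 264:
323 = 1×264 + 59
264 = 4×59 + 28
59 = 2×28 + 3
28 = 9×3 + 1
3 = 3×1 + 0
gcd(323, 264) = 1.
Express as a combination:
1 = 28 − 9·3
1 = −9·59 + 19·28
1 = 19·264 − 85·59
1 = −85·323 + 104·264
So 1 = (-85)·323 + (104)·264.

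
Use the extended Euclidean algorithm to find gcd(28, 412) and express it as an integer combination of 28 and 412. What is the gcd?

4

Euclidean algorithm:
412 = 14×28 + 20
28 = 1×20 + 8
20 = 2×8 + 4
8 = 2×4 + 0
gcd(28, 412) = 4.
Express as a combination:
4 = 20 − 2·8
4 = −2·28 + 3·20
4 = 3·412 − 44·28
So 4 = (3)·412 + (-44)·28.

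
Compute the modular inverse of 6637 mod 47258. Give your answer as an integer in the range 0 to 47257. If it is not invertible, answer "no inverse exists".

gcd(47258, 6637) by repeated division:
47258 = 7*6637 + 799
6637 = 8*799 + 245
799 = 3*245 + 64
245 = 3*64 + 53
64 = 1*53 + 11
53 = 4*11 + 9
11 = 1*9 + 2
9 = 4*2 + 1
2 = 2*1 + 0
Since gcd(6637, 47258) = 1, back-substitute to write 1 as a combination:
1 = 9 − 4·2
1 = −4·11 + 5·9
1 = 5·53 − 24·11
1 = −24·64 + 29·53
1 = 29·245 − 111·64
1 = −111·799 + 362·245
1 = 362·6637 − 3007·799
1 = −3007·47258 + 21411·6637
So 6637·21411 ≡ 1 (mod 47258).

21411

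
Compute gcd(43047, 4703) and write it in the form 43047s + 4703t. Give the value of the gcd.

Euclidean algorithm:
43047 = 9*4703 + 720
4703 = 6*720 + 383
720 = 1*383 + 337
383 = 1*337 + 46
337 = 7*46 + 15
46 = 3*15 + 1
15 = 15*1 + 0
gcd(43047, 4703) = 1.
Back-substituting:
1 = 46 − 3·15
1 = −3·337 + 22·46
1 = 22·383 − 25·337
1 = −25·720 + 47·383
1 = 47·4703 − 307·720
1 = −307·43047 + 2810·4703
So 1 = (-307)·43047 + (2810)·4703.

1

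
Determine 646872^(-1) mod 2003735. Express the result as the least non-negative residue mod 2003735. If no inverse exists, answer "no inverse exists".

1383653

Run Euclid on (2003735, 646872):
2003735 = 3·646872 + 63119
646872 = 10·63119 + 15682
63119 = 4·15682 + 391
15682 = 40·391 + 42
391 = 9·42 + 13
42 = 3·13 + 3
13 = 4·3 + 1
3 = 3·1 + 0
gcd = 1, so the inverse exists. Back-substitute:
1 = 13 − 4·3
1 = −4·42 + 13·13
1 = 13·391 − 121·42
1 = −121·15682 + 4853·391
1 = 4853·63119 − 19533·15682
1 = −19533·646872 + 200183·63119
1 = 200183·2003735 − 620082·646872
Hence 646872⁻¹ ≡ -620082 ≡ 1383653 (mod 2003735).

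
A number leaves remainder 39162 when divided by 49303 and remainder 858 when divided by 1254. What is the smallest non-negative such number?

28141872

Write x = 39162 + 49303·k. Then 49303·k ≡ 858 − 39162 ≡ 570 (mod 1254).
Need 49303⁻¹ mod 1254. Extended Euclid on (1254, 397):
1254 = 3×397 + 63
397 = 6×63 + 19
63 = 3×19 + 6
19 = 3×6 + 1
6 = 6×1 + 0
Back-substitute:
1 = 19 − 3·6
1 = −3·63 + 10·19
1 = 10·397 − 63·63
1 = −63·1254 + 199·397
49303⁻¹ ≡ 199 (mod 1254), so k ≡ 199·570 ≡ 570 (mod 1254).
x = 39162 + 49303·570 = 28141872.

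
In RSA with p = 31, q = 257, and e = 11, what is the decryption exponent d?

φ(n) = (p−1)(q−1) = 30·256 = 7680.
Need d with 11·d ≡ 1 (mod 7680). Apply the extended Euclidean algorithm:
7680 = 698·11 + 2
11 = 5·2 + 1
2 = 2·1 + 0
Back-substitute:
1 = 11 − 5·2
1 = −5·7680 + 3491·11
So 11·3491 ≡ 1 (mod 7680), hence d = 3491.

3491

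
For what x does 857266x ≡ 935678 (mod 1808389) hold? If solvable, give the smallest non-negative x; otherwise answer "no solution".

1570377

First find gcd(857266, 1808389):
1808389 = 2×857266 + 93857
857266 = 9×93857 + 12553
93857 = 7×12553 + 5986
12553 = 2×5986 + 581
5986 = 10×581 + 176
581 = 3×176 + 53
176 = 3×53 + 17
53 = 3×17 + 2
17 = 8×2 + 1
2 = 2×1 + 0
gcd = 1, so a unique solution mod 1808389 exists.
Back-substitute for the Bézout coefficients:
1 = 17 − 8·2
1 = −8·53 + 25·17
1 = 25·176 − 83·53
1 = −83·581 + 274·176
1 = 274·5986 − 2823·581
1 = −2823·12553 + 5920·5986
1 = 5920·93857 − 44263·12553
1 = −44263·857266 + 404287·93857
1 = 404287·1808389 − 852837·857266
So 857266·(-852837) ≡ 1 (mod 1808389), giving 857266⁻¹ ≡ 955552.
x ≡ 857266⁻¹·935678 ≡ 955552·935678 ≡ 1570377 (mod 1808389).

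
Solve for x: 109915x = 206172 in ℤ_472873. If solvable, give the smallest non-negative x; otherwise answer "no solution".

465587

First find gcd(109915, 472873):
472873 = 4·109915 + 33213
109915 = 3·33213 + 10276
33213 = 3·10276 + 2385
10276 = 4·2385 + 736
2385 = 3·736 + 177
736 = 4·177 + 28
177 = 6·28 + 9
28 = 3·9 + 1
9 = 9·1 + 0
gcd = 1, so a unique solution mod 472873 exists.
Back-substitute for the Bézout coefficients:
1 = 28 − 3·9
1 = −3·177 + 19·28
1 = 19·736 − 79·177
1 = −79·2385 + 256·736
1 = 256·10276 − 1103·2385
1 = −1103·33213 + 3565·10276
1 = 3565·109915 − 11798·33213
1 = −11798·472873 + 50757·109915
So 109915·(50757) ≡ 1 (mod 472873), giving 109915⁻¹ ≡ 50757.
x ≡ 109915⁻¹·206172 ≡ 50757·206172 ≡ 465587 (mod 472873).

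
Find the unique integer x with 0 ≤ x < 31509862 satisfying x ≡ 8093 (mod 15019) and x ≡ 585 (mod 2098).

14336219

Write x = 8093 + 15019·k. Then 15019·k ≡ 585 − 8093 ≡ 884 (mod 2098).
Need 15019⁻¹ mod 2098. Extended Euclid on (2098, 333):
2098 = 6*333 + 100
333 = 3*100 + 33
100 = 3*33 + 1
33 = 33*1 + 0
Back-substitute:
1 = 100 − 3·33
1 = −3·333 + 10·100
1 = 10·2098 − 63·333
15019⁻¹ ≡ 2035 (mod 2098), so k ≡ 2035·884 ≡ 954 (mod 2098).
x = 8093 + 15019·954 = 14336219.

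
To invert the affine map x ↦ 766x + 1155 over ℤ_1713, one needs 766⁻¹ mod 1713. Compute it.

Extended Euclidean algorithm:
1713 = 2×766 + 181
766 = 4×181 + 42
181 = 4×42 + 13
42 = 3×13 + 3
13 = 4×3 + 1
3 = 3×1 + 0
gcd = 1, so the inverse exists. Back-substitute:
1 = 13 − 4·3
1 = −4·42 + 13·13
1 = 13·181 − 56·42
1 = −56·766 + 237·181
1 = 237·1713 − 530·766
So 766·(-530) ≡ 1 (mod 1713), and -530 ≡ 1183 (mod 1713).

1183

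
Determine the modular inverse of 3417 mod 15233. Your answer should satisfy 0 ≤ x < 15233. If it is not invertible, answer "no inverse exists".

6210

Run Euclid on (15233, 3417):
15233 = 4*3417 + 1565
3417 = 2*1565 + 287
1565 = 5*287 + 130
287 = 2*130 + 27
130 = 4*27 + 22
27 = 1*22 + 5
22 = 4*5 + 2
5 = 2*2 + 1
2 = 2*1 + 0
gcd = 1, so the inverse exists. Back-substitute:
1 = 5 − 2·2
1 = −2·22 + 9·5
1 = 9·27 − 11·22
1 = −11·130 + 53·27
1 = 53·287 − 117·130
1 = −117·1565 + 638·287
1 = 638·3417 − 1393·1565
1 = −1393·15233 + 6210·3417
So 3417·6210 ≡ 1 (mod 15233).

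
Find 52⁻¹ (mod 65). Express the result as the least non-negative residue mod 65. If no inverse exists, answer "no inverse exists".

no inverse exists

Euclidean algorithm on 65, 52:
65 = 1·52 + 13
52 = 4·13 + 0
gcd(52, 65) = 13 ≠ 1, so 52 has no multiplicative inverse modulo 65.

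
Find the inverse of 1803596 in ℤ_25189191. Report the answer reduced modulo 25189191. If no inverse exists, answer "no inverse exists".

gcd(25189191, 1803596) by repeated division:
25189191 = 13*1803596 + 1742443
1803596 = 1*1742443 + 61153
1742443 = 28*61153 + 30159
61153 = 2*30159 + 835
30159 = 36*835 + 99
835 = 8*99 + 43
99 = 2*43 + 13
43 = 3*13 + 4
13 = 3*4 + 1
4 = 4*1 + 0
The gcd is 1. Working backward:
1 = 13 − 3·4
1 = −3·43 + 10·13
1 = 10·99 − 23·43
1 = −23·835 + 194·99
1 = 194·30159 − 7007·835
1 = −7007·61153 + 14208·30159
1 = 14208·1742443 − 404831·61153
1 = −404831·1803596 + 419039·1742443
1 = 419039·25189191 − 5852338·1803596
So 1803596·(-5852338) ≡ 1 (mod 25189191), and -5852338 ≡ 19336853 (mod 25189191).

19336853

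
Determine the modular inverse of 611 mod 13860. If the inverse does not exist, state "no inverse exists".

431

Run Euclid on (13860, 611):
13860 = 22·611 + 418
611 = 1·418 + 193
418 = 2·193 + 32
193 = 6·32 + 1
32 = 32·1 + 0
Since gcd(611, 13860) = 1, back-substitute to write 1 as a combination:
1 = 193 − 6·32
1 = −6·418 + 13·193
1 = 13·611 − 19·418
1 = −19·13860 + 431·611
So 611·431 ≡ 1 (mod 13860).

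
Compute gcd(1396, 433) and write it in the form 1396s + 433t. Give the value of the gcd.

Repeated division:
1396 = 3·433 + 97
433 = 4·97 + 45
97 = 2·45 + 7
45 = 6·7 + 3
7 = 2·3 + 1
3 = 3·1 + 0
gcd(1396, 433) = 1.
Working backward:
1 = 7 − 2·3
1 = −2·45 + 13·7
1 = 13·97 − 28·45
1 = −28·433 + 125·97
1 = 125·1396 − 403·433
So 1 = (125)·1396 + (-403)·433.

1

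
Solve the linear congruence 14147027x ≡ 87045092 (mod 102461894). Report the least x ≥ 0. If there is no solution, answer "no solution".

First find gcd(14147027, 102461894):
102461894 = 7×14147027 + 3432705
14147027 = 4×3432705 + 416207
3432705 = 8×416207 + 103049
416207 = 4×103049 + 4011
103049 = 25×4011 + 2774
4011 = 1×2774 + 1237
2774 = 2×1237 + 300
1237 = 4×300 + 37
300 = 8×37 + 4
37 = 9×4 + 1
4 = 4×1 + 0
gcd = 1, so a unique solution mod 102461894 exists.
Back-substitute for the Bézout coefficients:
1 = 37 − 9·4
1 = −9·300 + 73·37
1 = 73·1237 − 301·300
1 = −301·2774 + 675·1237
1 = 675·4011 − 976·2774
1 = −976·103049 + 25075·4011
1 = 25075·416207 − 101276·103049
1 = −101276·3432705 + 835283·416207
1 = 835283·14147027 − 3442408·3432705
1 = −3442408·102461894 + 24932139·14147027
So 14147027·(24932139) ≡ 1 (mod 102461894), giving 14147027⁻¹ ≡ 24932139.
x ≡ 14147027⁻¹·87045092 ≡ 24932139·87045092 ≡ 59361818 (mod 102461894).

59361818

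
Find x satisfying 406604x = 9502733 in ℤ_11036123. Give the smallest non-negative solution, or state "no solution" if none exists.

1380828

First find gcd(406604, 11036123):
11036123 = 27*406604 + 57815
406604 = 7*57815 + 1899
57815 = 30*1899 + 845
1899 = 2*845 + 209
845 = 4*209 + 9
209 = 23*9 + 2
9 = 4*2 + 1
2 = 2*1 + 0
gcd = 1, so a unique solution mod 11036123 exists.
Back-substitute for the Bézout coefficients:
1 = 9 − 4·2
1 = −4·209 + 93·9
1 = 93·845 − 376·209
1 = −376·1899 + 845·845
1 = 845·57815 − 25726·1899
1 = −25726·406604 + 180927·57815
1 = 180927·11036123 − 4910755·406604
So 406604·(-4910755) ≡ 1 (mod 11036123), giving 406604⁻¹ ≡ 6125368.
x ≡ 406604⁻¹·9502733 ≡ 6125368·9502733 ≡ 1380828 (mod 11036123).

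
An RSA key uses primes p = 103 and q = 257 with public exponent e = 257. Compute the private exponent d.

6401

φ(n) = (p−1)(q−1) = 102·256 = 26112.
Need d with 257·d ≡ 1 (mod 26112). Apply the extended Euclidean algorithm:
26112 = 101*257 + 155
257 = 1*155 + 102
155 = 1*102 + 53
102 = 1*53 + 49
53 = 1*49 + 4
49 = 12*4 + 1
4 = 4*1 + 0
Back-substitute:
1 = 49 − 12·4
1 = −12·53 + 13·49
1 = 13·102 − 25·53
1 = −25·155 + 38·102
1 = 38·257 − 63·155
1 = −63·26112 + 6401·257
So 257·6401 ≡ 1 (mod 26112), hence d = 6401.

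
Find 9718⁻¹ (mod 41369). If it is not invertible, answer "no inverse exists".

20378

Run Euclid on (41369, 9718):
41369 = 4·9718 + 2497
9718 = 3·2497 + 2227
2497 = 1·2227 + 270
2227 = 8·270 + 67
270 = 4·67 + 2
67 = 33·2 + 1
2 = 2·1 + 0
Since gcd(9718, 41369) = 1, back-substitute to write 1 as a combination:
1 = 67 − 33·2
1 = −33·270 + 133·67
1 = 133·2227 − 1097·270
1 = −1097·2497 + 1230·2227
1 = 1230·9718 − 4787·2497
1 = −4787·41369 + 20378·9718
So 9718·20378 ≡ 1 (mod 41369).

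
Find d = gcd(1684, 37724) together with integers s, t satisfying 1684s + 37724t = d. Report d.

Euclidean algorithm:
37724 = 22×1684 + 676
1684 = 2×676 + 332
676 = 2×332 + 12
332 = 27×12 + 8
12 = 1×8 + 4
8 = 2×4 + 0
gcd(1684, 37724) = 4.
Working backward:
4 = 12 − 8
4 = −332 + 28·12
4 = 28·676 − 57·332
4 = −57·1684 + 142·676
4 = 142·37724 − 3181·1684
So 4 = (142)·37724 + (-3181)·1684.

4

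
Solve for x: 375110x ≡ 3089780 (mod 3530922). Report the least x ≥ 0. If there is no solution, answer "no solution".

First find gcd(375110, 3530922):
3530922 = 9×375110 + 154932
375110 = 2×154932 + 65246
154932 = 2×65246 + 24440
65246 = 2×24440 + 16366
24440 = 1×16366 + 8074
16366 = 2×8074 + 218
8074 = 37×218 + 8
218 = 27×8 + 2
8 = 4×2 + 0
gcd = 2 and 2 | 3089780, so solutions exist. Divide through by 2: 187555x ≡ 1544890 (mod 1765461).
Now find 187555⁻¹ mod 1765461:
1765461 = 9×187555 + 77466
187555 = 2×77466 + 32623
77466 = 2×32623 + 12220
32623 = 2×12220 + 8183
12220 = 1×8183 + 4037
8183 = 2×4037 + 109
4037 = 37×109 + 4
109 = 27×4 + 1
4 = 4×1 + 0
Back-substitute:
1 = 109 − 27·4
1 = −27·4037 + 1000·109
1 = 1000·8183 − 2027·4037
1 = −2027·12220 + 3027·8183
1 = 3027·32623 − 8081·12220
1 = −8081·77466 + 19189·32623
1 = 19189·187555 − 46459·77466
1 = −46459·1765461 + 437320·187555
So 187555⁻¹ ≡ 437320 (mod 1765461).
Then x ≡ 437320·1544890 ≡ 1148398 (mod 1765461); the smallest non-negative solution is x = 1148398.

1148398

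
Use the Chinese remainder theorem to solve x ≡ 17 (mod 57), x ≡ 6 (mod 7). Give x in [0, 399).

Write x = 17 + 57·k. Then 57·k ≡ 6 − 17 ≡ 3 (mod 7).
Need 57⁻¹ mod 7. Extended Euclid on (7, 1):
7 = 7·1 + 0
57⁻¹ ≡ 1 (mod 7), so k ≡ 1·3 ≡ 3 (mod 7).
x = 17 + 57·3 = 188.

188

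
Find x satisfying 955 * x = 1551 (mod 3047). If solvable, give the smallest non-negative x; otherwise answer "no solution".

First find gcd(955, 3047):
3047 = 3*955 + 182
955 = 5*182 + 45
182 = 4*45 + 2
45 = 22*2 + 1
2 = 2*1 + 0
gcd = 1, so a unique solution mod 3047 exists.
Back-substitute for the Bézout coefficients:
1 = 45 − 22·2
1 = −22·182 + 89·45
1 = 89·955 − 467·182
1 = −467·3047 + 1490·955
So 955·(1490) ≡ 1 (mod 3047), giving 955⁻¹ ≡ 1490.
x ≡ 955⁻¹·1551 ≡ 1490·1551 ≡ 1364 (mod 3047).

1364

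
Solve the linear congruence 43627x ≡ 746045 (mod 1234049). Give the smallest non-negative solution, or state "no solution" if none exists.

816220

First find gcd(43627, 1234049):
1234049 = 28·43627 + 12493
43627 = 3·12493 + 6148
12493 = 2·6148 + 197
6148 = 31·197 + 41
197 = 4·41 + 33
41 = 1·33 + 8
33 = 4·8 + 1
8 = 8·1 + 0
gcd = 1, so a unique solution mod 1234049 exists.
Back-substitute for the Bézout coefficients:
1 = 33 − 4·8
1 = −4·41 + 5·33
1 = 5·197 − 24·41
1 = −24·6148 + 749·197
1 = 749·12493 − 1522·6148
1 = −1522·43627 + 5315·12493
1 = 5315·1234049 − 150342·43627
So 43627·(-150342) ≡ 1 (mod 1234049), giving 43627⁻¹ ≡ 1083707.
x ≡ 43627⁻¹·746045 ≡ 1083707·746045 ≡ 816220 (mod 1234049).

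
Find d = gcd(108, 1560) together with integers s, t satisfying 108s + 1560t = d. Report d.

Repeated division:
1560 = 14×108 + 48
108 = 2×48 + 12
48 = 4×12 + 0
gcd(108, 1560) = 12.
Working backward:
12 = 108 − 2·48
12 = −2·1560 + 29·108
So 12 = (-2)·1560 + (29)·108.

12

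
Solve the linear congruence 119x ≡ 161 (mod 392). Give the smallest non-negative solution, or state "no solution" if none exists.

31

First find gcd(119, 392):
392 = 3×119 + 35
119 = 3×35 + 14
35 = 2×14 + 7
14 = 2×7 + 0
gcd = 7 and 7 | 161, so solutions exist. Divide through by 7: 17x ≡ 23 (mod 56).
Now find 17⁻¹ mod 56:
56 = 3·17 + 5
17 = 3·5 + 2
5 = 2·2 + 1
2 = 2·1 + 0
Back-substitute:
1 = 5 − 2·2
1 = −2·17 + 7·5
1 = 7·56 − 23·17
So 17·(-23) ≡ 1 (mod 56), i.e. 17⁻¹ ≡ 33.
Then x ≡ 33·23 ≡ 31 (mod 56); the smallest non-negative solution is x = 31.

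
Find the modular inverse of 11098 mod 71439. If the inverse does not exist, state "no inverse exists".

54091

gcd(71439, 11098) by repeated division:
71439 = 6·11098 + 4851
11098 = 2·4851 + 1396
4851 = 3·1396 + 663
1396 = 2·663 + 70
663 = 9·70 + 33
70 = 2·33 + 4
33 = 8·4 + 1
4 = 4·1 + 0
The gcd is 1. Working backward:
1 = 33 − 8·4
1 = −8·70 + 17·33
1 = 17·663 − 161·70
1 = −161·1396 + 339·663
1 = 339·4851 − 1178·1396
1 = −1178·11098 + 2695·4851
1 = 2695·71439 − 17348·11098
Hence 11098⁻¹ ≡ -17348 ≡ 54091 (mod 71439).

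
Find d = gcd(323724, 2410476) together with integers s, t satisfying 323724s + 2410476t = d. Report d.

12

Apply Euclid's algorithm to 2410476 and 323724:
2410476 = 7×323724 + 144408
323724 = 2×144408 + 34908
144408 = 4×34908 + 4776
34908 = 7×4776 + 1476
4776 = 3×1476 + 348
1476 = 4×348 + 84
348 = 4×84 + 12
84 = 7×12 + 0
gcd(323724, 2410476) = 12.
Back-substituting:
12 = 348 − 4·84
12 = −4·1476 + 17·348
12 = 17·4776 − 55·1476
12 = −55·34908 + 402·4776
12 = 402·144408 − 1663·34908
12 = −1663·323724 + 3728·144408
12 = 3728·2410476 − 27759·323724
So 12 = (3728)·2410476 + (-27759)·323724.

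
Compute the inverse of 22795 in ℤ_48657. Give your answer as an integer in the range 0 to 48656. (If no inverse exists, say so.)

gcd(48657, 22795) by repeated division:
48657 = 2×22795 + 3067
22795 = 7×3067 + 1326
3067 = 2×1326 + 415
1326 = 3×415 + 81
415 = 5×81 + 10
81 = 8×10 + 1
10 = 10×1 + 0
gcd = 1, so the inverse exists. Back-substitute:
1 = 81 − 8·10
1 = −8·415 + 41·81
1 = 41·1326 − 131·415
1 = −131·3067 + 303·1326
1 = 303·22795 − 2252·3067
1 = −2252·48657 + 4807·22795
So 22795·4807 ≡ 1 (mod 48657).

4807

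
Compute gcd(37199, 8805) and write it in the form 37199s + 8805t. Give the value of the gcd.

1

Euclidean algorithm:
37199 = 4·8805 + 1979
8805 = 4·1979 + 889
1979 = 2·889 + 201
889 = 4·201 + 85
201 = 2·85 + 31
85 = 2·31 + 23
31 = 1·23 + 8
23 = 2·8 + 7
8 = 1·7 + 1
7 = 7·1 + 0
gcd(37199, 8805) = 1.
Working backward:
1 = 8 − 7
1 = −23 + 3·8
1 = 3·31 − 4·23
1 = −4·85 + 11·31
1 = 11·201 − 26·85
1 = −26·889 + 115·201
1 = 115·1979 − 256·889
1 = −256·8805 + 1139·1979
1 = 1139·37199 − 4812·8805
So 1 = (1139)·37199 + (-4812)·8805.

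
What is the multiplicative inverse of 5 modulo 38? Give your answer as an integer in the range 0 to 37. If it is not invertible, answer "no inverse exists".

23

gcd(38, 5) by repeated division:
38 = 7·5 + 3
5 = 1·3 + 2
3 = 1·2 + 1
2 = 2·1 + 0
gcd = 1, so the inverse exists. Back-substitute:
1 = 3 − 2
1 = −5 + 2·3
1 = 2·38 − 15·5
So 5·(-15) ≡ 1 (mod 38), and -15 ≡ 23 (mod 38).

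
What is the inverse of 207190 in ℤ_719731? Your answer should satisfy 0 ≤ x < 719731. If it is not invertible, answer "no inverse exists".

Apply the Euclidean algorithm to 719731 and 207190:
719731 = 3·207190 + 98161
207190 = 2·98161 + 10868
98161 = 9·10868 + 349
10868 = 31·349 + 49
349 = 7·49 + 6
49 = 8·6 + 1
6 = 6·1 + 0
Since gcd(207190, 719731) = 1, back-substitute to write 1 as a combination:
1 = 49 − 8·6
1 = −8·349 + 57·49
1 = 57·10868 − 1775·349
1 = −1775·98161 + 16032·10868
1 = 16032·207190 − 33839·98161
1 = −33839·719731 + 117549·207190
So 207190·117549 ≡ 1 (mod 719731).

117549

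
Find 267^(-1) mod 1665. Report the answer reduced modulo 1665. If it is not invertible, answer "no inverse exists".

Euclidean algorithm on 1665, 267:
1665 = 6*267 + 63
267 = 4*63 + 15
63 = 4*15 + 3
15 = 5*3 + 0
gcd(267, 1665) = 3 ≠ 1, so 267 has no multiplicative inverse modulo 1665.

no inverse exists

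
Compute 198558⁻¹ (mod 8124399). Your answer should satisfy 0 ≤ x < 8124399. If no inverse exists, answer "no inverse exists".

no inverse exists

Euclidean algorithm on 8124399, 198558:
8124399 = 40*198558 + 182079
198558 = 1*182079 + 16479
182079 = 11*16479 + 810
16479 = 20*810 + 279
810 = 2*279 + 252
279 = 1*252 + 27
252 = 9*27 + 9
27 = 3*9 + 0
gcd(198558, 8124399) = 9 ≠ 1, so 198558 has no multiplicative inverse modulo 8124399.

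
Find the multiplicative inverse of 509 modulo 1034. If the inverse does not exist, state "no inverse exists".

gcd(1034, 509) by repeated division:
1034 = 2×509 + 16
509 = 31×16 + 13
16 = 1×13 + 3
13 = 4×3 + 1
3 = 3×1 + 0
gcd = 1, so the inverse exists. Back-substitute:
1 = 13 − 4·3
1 = −4·16 + 5·13
1 = 5·509 − 159·16
1 = −159·1034 + 323·509
So 509·323 ≡ 1 (mod 1034).

323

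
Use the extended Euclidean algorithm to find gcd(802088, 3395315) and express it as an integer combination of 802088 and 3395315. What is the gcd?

7

Apply Euclid's algorithm to 3395315 and 802088:
3395315 = 4·802088 + 186963
802088 = 4·186963 + 54236
186963 = 3·54236 + 24255
54236 = 2·24255 + 5726
24255 = 4·5726 + 1351
5726 = 4·1351 + 322
1351 = 4·322 + 63
322 = 5·63 + 7
63 = 9·7 + 0
gcd(802088, 3395315) = 7.
Back-substituting:
7 = 322 − 5·63
7 = −5·1351 + 21·322
7 = 21·5726 − 89·1351
7 = −89·24255 + 377·5726
7 = 377·54236 − 843·24255
7 = −843·186963 + 2906·54236
7 = 2906·802088 − 12467·186963
7 = −12467·3395315 + 52774·802088
So 7 = (-12467)·3395315 + (52774)·802088.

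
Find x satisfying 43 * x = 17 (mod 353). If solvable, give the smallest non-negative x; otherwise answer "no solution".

181

First find gcd(43, 353):
353 = 8·43 + 9
43 = 4·9 + 7
9 = 1·7 + 2
7 = 3·2 + 1
2 = 2·1 + 0
gcd = 1, so a unique solution mod 353 exists.
Back-substitute for the Bézout coefficients:
1 = 7 − 3·2
1 = −3·9 + 4·7
1 = 4·43 − 19·9
1 = −19·353 + 156·43
So 43·(156) ≡ 1 (mod 353), giving 43⁻¹ ≡ 156.
x ≡ 43⁻¹·17 ≡ 156·17 ≡ 181 (mod 353).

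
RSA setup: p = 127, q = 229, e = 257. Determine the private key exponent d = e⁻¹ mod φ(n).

φ(n) = (p−1)(q−1) = 126·228 = 28728.
Need d with 257·d ≡ 1 (mod 28728). Apply the extended Euclidean algorithm:
28728 = 111×257 + 201
257 = 1×201 + 56
201 = 3×56 + 33
56 = 1×33 + 23
33 = 1×23 + 10
23 = 2×10 + 3
10 = 3×3 + 1
3 = 3×1 + 0
Back-substitute:
1 = 10 − 3·3
1 = −3·23 + 7·10
1 = 7·33 − 10·23
1 = −10·56 + 17·33
1 = 17·201 − 61·56
1 = −61·257 + 78·201
1 = 78·28728 − 8719·257
So 257·(-8719) ≡ 1 (mod 28728), hence d ≡ -8719 ≡ 20009 (mod 28728).

20009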